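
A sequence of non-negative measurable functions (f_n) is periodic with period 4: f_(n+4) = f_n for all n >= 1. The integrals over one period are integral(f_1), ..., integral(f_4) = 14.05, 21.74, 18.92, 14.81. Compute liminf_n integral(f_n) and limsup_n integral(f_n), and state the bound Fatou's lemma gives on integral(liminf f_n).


The sequence (integral(f_n)) is periodic with period 4, repeating the values 14.05, 21.74, 18.92, 14.81 indefinitely.
Step 1: For a periodic sequence, every tail (a_m, a_(m+1), ...) contains all 4 period values infinitely often.
Step 2: Hence inf of every tail = min of the period values = min(14.05, 21.74, 18.92, 14.81) = 14.05.
        liminf_n integral(f_n) = sup over m of (inf of tail from m) = 14.05.
Step 3: Similarly sup of every tail = max of the period values = 21.74.
        limsup_n integral(f_n) = 21.74.
Step 4: Fatou's lemma: integral(liminf_n f_n) <= liminf_n integral(f_n) = 14.05.
        So the integral of the pointwise liminf is at most 14.05.


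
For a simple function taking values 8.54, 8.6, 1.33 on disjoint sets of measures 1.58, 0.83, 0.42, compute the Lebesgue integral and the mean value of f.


Step 1: Integral = sum(value_i * measure_i)
= 8.54*1.58 + 8.6*0.83 + 1.33*0.42
= 13.4932 + 7.138 + 0.5586
= 21.1898
Step 2: Total measure of domain = 1.58 + 0.83 + 0.42 = 2.83
Step 3: Average value = 21.1898 / 2.83 = 7.487562


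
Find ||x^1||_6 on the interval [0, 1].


Step 1: ||f||_6 = (integral_0^1 |x^1|^6 dx)^(1/6)
     = (integral_0^1 x^6 dx)^(1/6)
Step 2: integral_0^1 x^6 dx = [x^7/(7)] from 0 to 1 = 1^7/7
     = 1/7 = 0.142857
Step 3: ||f||_6 = (0.142857)^(1/6) = 0.72302


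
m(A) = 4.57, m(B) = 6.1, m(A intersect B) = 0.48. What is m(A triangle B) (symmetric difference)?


m(A Delta B) = m(A) + m(B) - 2*m(A n B)
= 4.57 + 6.1 - 2*0.48
= 4.57 + 6.1 - 0.96
= 9.71


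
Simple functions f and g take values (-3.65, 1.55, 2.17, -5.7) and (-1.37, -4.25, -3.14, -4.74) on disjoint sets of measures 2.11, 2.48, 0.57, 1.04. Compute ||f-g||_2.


Step 1: Compute differences f_i - g_i:
  -3.65 - -1.37 = -2.28
  1.55 - -4.25 = 5.8
  2.17 - -3.14 = 5.31
  -5.7 - -4.74 = -0.96
Step 2: Compute |diff|^2 * measure for each set:
  |-2.28|^2 * 2.11 = 5.1984 * 2.11 = 10.968624
  |5.8|^2 * 2.48 = 33.64 * 2.48 = 83.4272
  |5.31|^2 * 0.57 = 28.1961 * 0.57 = 16.071777
  |-0.96|^2 * 1.04 = 0.9216 * 1.04 = 0.958464
Step 3: Sum = 111.426065
Step 4: ||f-g||_2 = (111.426065)^(1/2) = 10.555855


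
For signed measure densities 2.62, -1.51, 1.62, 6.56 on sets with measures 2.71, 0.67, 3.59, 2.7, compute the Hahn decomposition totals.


Step 1: Compute signed measure on each set:
  Set 1: 2.62 * 2.71 = 7.1002
  Set 2: -1.51 * 0.67 = -1.0117
  Set 3: 1.62 * 3.59 = 5.8158
  Set 4: 6.56 * 2.7 = 17.712
Step 2: Total signed measure = (7.1002) + (-1.0117) + (5.8158) + (17.712)
     = 29.6163
Step 3: Positive part mu+(X) = sum of positive contributions = 30.628
Step 4: Negative part mu-(X) = |sum of negative contributions| = 1.0117


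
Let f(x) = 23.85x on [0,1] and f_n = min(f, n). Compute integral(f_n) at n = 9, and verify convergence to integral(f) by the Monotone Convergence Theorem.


f(x) = 23.85x on [0,1]; f_n(x) = min(23.85x, n). At n = 9:
Step 1: f(x) reaches 9 at x = 9/23.85 = 0.377358
Step 2: integral(f_9) = integral(23.85x, 0, 0.377358) + integral(9, 0.377358, 1)
       = 23.85*0.377358^2/2 + 9*(1 - 0.377358)
       = 1.698113 + 5.603774
       = 7.301887
Step 3: As n -> infinity, f_n increases to f, so by MCT integral(f_n) -> integral(f) = 23.85/2 = 11.925.
Convergence: integral(f_9) = 7.301887 -> 11.925 as n -> infinity


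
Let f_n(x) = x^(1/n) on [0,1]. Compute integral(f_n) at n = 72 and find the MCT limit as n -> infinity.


At n = 72: f_72(x) = x^(1/72).
Step 1: integral(x^(1/72), 0, 1) = [x^(1/72+1) / (1/72+1)] from 0 to 1
     = 1 / (1/72 + 1) = 1 / ((72+1)/72) = 72/(72+1)
     = 72/73 = 0.986301
Step 2: As n -> infinity, f_n(x) = x^(1/n) -> 1 for x in (0,1], and f_n is increasing in n.
By MCT, lim_n integral(f_n) = integral(lim_n f_n) = integral(1, 0, 1) = 1.
Step 3: Verify convergence: 72/73 = 0.986301 -> 1


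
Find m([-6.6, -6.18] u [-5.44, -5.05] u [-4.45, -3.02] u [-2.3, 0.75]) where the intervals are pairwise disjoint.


For pairwise disjoint intervals, m(union) = sum of lengths.
= (-6.18 - -6.6) + (-5.05 - -5.44) + (-3.02 - -4.45) + (0.75 - -2.3)
= 0.42 + 0.39 + 1.43 + 3.05
= 5.29


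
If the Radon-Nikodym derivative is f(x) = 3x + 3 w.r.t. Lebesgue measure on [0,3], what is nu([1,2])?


nu(A) = integral_A (dnu/dmu) dmu = integral_1^2 (3x + 3) dx
Step 1: Antiderivative F(x) = (3/2)x^2 + 3x
Step 2: F(2) = (3/2)*2^2 + 3*2 = 6 + 6 = 12
Step 3: F(1) = (3/2)*1^2 + 3*1 = 1.5 + 3 = 4.5
Step 4: nu([1,2]) = F(2) - F(1) = 12 - 4.5 = 7.5


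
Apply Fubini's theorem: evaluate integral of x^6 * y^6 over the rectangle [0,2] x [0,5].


By Fubini's theorem, the double integral factors as a product of single integrals:
Step 1: integral_0^2 x^6 dx = [x^7/7] from 0 to 2
     = 2^7/7 = 18.285714
Step 2: integral_0^5 y^6 dy = [y^7/7] from 0 to 5
     = 5^7/7 = 11160.714286
Step 3: Double integral = 18.285714 * 11160.714286 = 204081.632653


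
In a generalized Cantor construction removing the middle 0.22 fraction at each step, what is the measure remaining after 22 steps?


Step 1: At each step, fraction remaining = 1 - 0.22 = 0.78
Step 2: After 22 steps, measure = (0.78)^22
Result = 0.004227


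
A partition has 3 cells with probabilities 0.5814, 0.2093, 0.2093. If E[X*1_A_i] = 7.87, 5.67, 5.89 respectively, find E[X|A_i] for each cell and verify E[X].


For each cell A_i: E[X|A_i] = E[X*1_A_i] / P(A_i)
Step 1: E[X|A_1] = 7.87 / 0.5814 = 13.536292
Step 2: E[X|A_2] = 5.67 / 0.2093 = 27.090301
Step 3: E[X|A_3] = 5.89 / 0.2093 = 28.141424
Verification: E[X] = sum E[X*1_A_i] = 7.87 + 5.67 + 5.89 = 19.43


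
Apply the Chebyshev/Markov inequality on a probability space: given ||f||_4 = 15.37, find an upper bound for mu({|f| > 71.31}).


Chebyshev/Markov inequality: mu(|f| > eps) <= (||f||_p / eps)^p
Step 1: ||f||_4 / eps = 15.37 / 71.31 = 0.215538
Step 2: Raise to power p = 4:
  (0.215538)^4 = 0.002158
Step 3: Therefore mu(|f| > 71.31) <= 0.002158


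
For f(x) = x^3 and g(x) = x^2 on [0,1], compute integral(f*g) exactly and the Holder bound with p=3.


Step 1: Exact integral of f*g = integral(x^5, 0, 1) = 1/6
     = 0.166667
Step 2: Holder bound with p=3, q=1.5:
  ||f||_p = (integral x^9 dx)^(1/3) = (1/10)^(1/3) = 0.464159
  ||g||_q = (integral x^3 dx)^(1/1.5) = (1/4)^(1/1.5) = 0.39685
Step 3: Holder bound = ||f||_p * ||g||_q = 0.464159 * 0.39685 = 0.184202
Verification: 0.166667 <= 0.184202 (Holder holds)


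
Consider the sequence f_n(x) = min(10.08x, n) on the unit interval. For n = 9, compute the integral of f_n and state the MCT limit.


f(x) = 10.08x on [0,1]; f_n(x) = min(10.08x, n). At n = 9:
Step 1: f(x) reaches 9 at x = 9/10.08 = 0.892857
Step 2: integral(f_9) = integral(10.08x, 0, 0.892857) + integral(9, 0.892857, 1)
       = 10.08*0.892857^2/2 + 9*(1 - 0.892857)
       = 4.017857 + 0.964286
       = 4.982143
Step 3: As n -> infinity, f_n increases to f, so by MCT integral(f_n) -> integral(f) = 10.08/2 = 5.04.
Convergence: integral(f_9) = 4.982143 -> 5.04 as n -> infinity


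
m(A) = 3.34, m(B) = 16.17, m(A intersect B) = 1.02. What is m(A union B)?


By inclusion-exclusion: m(A u B) = m(A) + m(B) - m(A n B)
= 3.34 + 16.17 - 1.02
= 18.49


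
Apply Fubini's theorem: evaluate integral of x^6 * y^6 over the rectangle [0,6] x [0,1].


By Fubini's theorem, the double integral factors as a product of single integrals:
Step 1: integral_0^6 x^6 dx = [x^7/7] from 0 to 6
     = 6^7/7 = 39990.857143
Step 2: integral_0^1 y^6 dy = [y^7/7] from 0 to 1
     = 1^7/7 = 0.142857
Step 3: Double integral = 39990.857143 * 0.142857 = 5712.979592


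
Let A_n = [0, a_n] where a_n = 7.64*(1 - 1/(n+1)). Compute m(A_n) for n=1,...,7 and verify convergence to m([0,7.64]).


By continuity of measure from below: if A_n increases to A, then m(A_n) -> m(A).
Here A = [0, 7.64], so m(A) = 7.64
Step 1: a_1 = 7.64*(1 - 1/2) = 3.82, m(A_1) = 3.82
Step 2: a_2 = 7.64*(1 - 1/3) = 5.0933, m(A_2) = 5.0933
Step 3: a_3 = 7.64*(1 - 1/4) = 5.73, m(A_3) = 5.73
Step 4: a_4 = 7.64*(1 - 1/5) = 6.112, m(A_4) = 6.112
Step 5: a_5 = 7.64*(1 - 1/6) = 6.3667, m(A_5) = 6.3667
Step 6: a_6 = 7.64*(1 - 1/7) = 6.5486, m(A_6) = 6.5486
Step 7: a_7 = 7.64*(1 - 1/8) = 6.685, m(A_7) = 6.685
Limit: m(A_n) -> m([0,7.64]) = 7.64


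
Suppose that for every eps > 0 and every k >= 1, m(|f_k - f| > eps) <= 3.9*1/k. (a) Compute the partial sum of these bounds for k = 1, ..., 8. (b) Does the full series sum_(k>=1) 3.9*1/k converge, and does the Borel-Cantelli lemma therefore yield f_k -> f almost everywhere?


Step 1: List the terms 3.9*1/k for k = 1 to 8:
  k=1: 3.9
  k=2: 1.95
  k=3: 1.3
  k=4: 0.975
  k=5: 0.78
  k=6: 0.65
  k=7: 0.557143
  k=8: 0.4875
Step 2: Partial sum = 3.9 + 1.95 + 1.3 + 0.975 + 0.78 + 0.65 + 0.557143 + 0.4875
     = 10.599643
Step 3: The full series sum_(k>=1) 3.9*1/k diverges (harmonic series, p = 1; a nonzero constant multiple of a divergent series diverges).
Step 4: The (first) Borel-Cantelli lemma requires a summable sequence of measures, so it does not apply here;
        from this bound alone no conclusion about a.e. convergence can be drawn (convergence in measure still
        gives an a.e.-convergent subsequence, but not a.e. convergence of the whole sequence).
Conclusion: series diverges; Borel-Cantelli is inconclusive about a.e. convergence of f_k.


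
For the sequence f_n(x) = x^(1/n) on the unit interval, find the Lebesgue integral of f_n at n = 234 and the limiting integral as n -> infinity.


At n = 234: f_234(x) = x^(1/234).
Step 1: integral(x^(1/234), 0, 1) = [x^(1/234+1) / (1/234+1)] from 0 to 1
     = 1 / (1/234 + 1) = 1 / ((234+1)/234) = 234/(234+1)
     = 234/235 = 0.995745
Step 2: As n -> infinity, f_n(x) = x^(1/n) -> 1 for x in (0,1], and f_n is increasing in n.
By MCT, lim_n integral(f_n) = integral(lim_n f_n) = integral(1, 0, 1) = 1.
Step 3: Verify convergence: 234/235 = 0.995745 -> 1


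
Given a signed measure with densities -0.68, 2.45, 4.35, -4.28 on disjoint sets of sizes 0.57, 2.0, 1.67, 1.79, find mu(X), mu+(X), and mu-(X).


Step 1: Compute signed measure on each set:
  Set 1: -0.68 * 0.57 = -0.3876
  Set 2: 2.45 * 2.0 = 4.9
  Set 3: 4.35 * 1.67 = 7.2645
  Set 4: -4.28 * 1.79 = -7.6612
Step 2: Total signed measure = (-0.3876) + (4.9) + (7.2645) + (-7.6612)
     = 4.1157
Step 3: Positive part mu+(X) = sum of positive contributions = 12.1645
Step 4: Negative part mu-(X) = |sum of negative contributions| = 8.0488


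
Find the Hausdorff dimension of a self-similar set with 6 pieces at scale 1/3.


For a self-similar set with N copies scaled by 1/r:
dim_H = log(N)/log(r) = log(6)/log(3)
= 1.791759/1.098612
= 1.63093


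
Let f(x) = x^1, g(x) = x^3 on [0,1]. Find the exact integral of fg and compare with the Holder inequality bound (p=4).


Step 1: Exact integral of f*g = integral(x^4, 0, 1) = 1/5
     = 0.2
Step 2: Holder bound with p=4, q=1.333333:
  ||f||_p = (integral x^4 dx)^(1/4) = (1/5)^(1/4) = 0.66874
  ||g||_q = (integral x^4 dx)^(1/1.333333) = (1/5)^(1/1.333333) = 0.29907
Step 3: Holder bound = ||f||_p * ||g||_q = 0.66874 * 0.29907 = 0.2
Verification: 0.2 <= 0.2 (Holder holds)


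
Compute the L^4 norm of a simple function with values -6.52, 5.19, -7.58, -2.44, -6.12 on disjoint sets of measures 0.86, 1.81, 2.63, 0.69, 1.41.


Step 1: Compute |f_i|^4 for each value:
  |-6.52|^4 = 1807.134108
  |5.19|^4 = 725.553483
  |-7.58|^4 = 3301.237901
  |-2.44|^4 = 35.445353
  |-6.12|^4 = 1402.832079
Step 2: Multiply by measures and sum:
  1807.134108 * 0.86 = 1554.135333
  725.553483 * 1.81 = 1313.251805
  3301.237901 * 2.63 = 8682.25568
  35.445353 * 0.69 = 24.457294
  1402.832079 * 1.41 = 1977.993232
Sum = 1554.135333 + 1313.251805 + 8682.25568 + 24.457294 + 1977.993232 = 13552.093343
Step 3: Take the p-th root:
||f||_4 = (13552.093343)^(1/4) = 10.789507


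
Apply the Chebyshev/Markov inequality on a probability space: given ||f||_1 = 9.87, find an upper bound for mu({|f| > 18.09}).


Chebyshev/Markov inequality: mu(|f| > eps) <= (||f||_p / eps)^p
Step 1: ||f||_1 / eps = 9.87 / 18.09 = 0.545605
Step 2: Raise to power p = 1:
  (0.545605)^1 = 0.545605
Step 3: Therefore mu(|f| > 18.09) <= 0.545605


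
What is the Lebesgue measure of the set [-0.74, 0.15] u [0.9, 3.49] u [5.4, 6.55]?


For pairwise disjoint intervals, m(union) = sum of lengths.
= (0.15 - -0.74) + (3.49 - 0.9) + (6.55 - 5.4)
= 0.89 + 2.59 + 1.15
= 4.63


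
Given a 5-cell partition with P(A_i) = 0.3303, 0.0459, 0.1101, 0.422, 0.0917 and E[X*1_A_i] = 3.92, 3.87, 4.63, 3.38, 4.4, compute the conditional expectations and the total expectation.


For each cell A_i: E[X|A_i] = E[X*1_A_i] / P(A_i)
Step 1: E[X|A_1] = 3.92 / 0.3303 = 11.867999
Step 2: E[X|A_2] = 3.87 / 0.0459 = 84.313725
Step 3: E[X|A_3] = 4.63 / 0.1101 = 42.052679
Step 4: E[X|A_4] = 3.38 / 0.422 = 8.009479
Step 5: E[X|A_5] = 4.4 / 0.0917 = 47.982552
Verification: E[X] = sum E[X*1_A_i] = 3.92 + 3.87 + 4.63 + 3.38 + 4.4 = 20.2


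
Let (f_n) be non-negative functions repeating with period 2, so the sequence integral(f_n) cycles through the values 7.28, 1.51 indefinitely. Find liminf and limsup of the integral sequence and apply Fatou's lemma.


The sequence (integral(f_n)) is periodic with period 2, repeating the values 7.28, 1.51 indefinitely.
Step 1: For a periodic sequence, every tail (a_m, a_(m+1), ...) contains all 2 period values infinitely often.
Step 2: Hence inf of every tail = min of the period values = min(7.28, 1.51) = 1.51.
        liminf_n integral(f_n) = sup over m of (inf of tail from m) = 1.51.
Step 3: Similarly sup of every tail = max of the period values = 7.28.
        limsup_n integral(f_n) = 7.28.
Step 4: Fatou's lemma: integral(liminf_n f_n) <= liminf_n integral(f_n) = 1.51.
        So the integral of the pointwise liminf is at most 1.51.


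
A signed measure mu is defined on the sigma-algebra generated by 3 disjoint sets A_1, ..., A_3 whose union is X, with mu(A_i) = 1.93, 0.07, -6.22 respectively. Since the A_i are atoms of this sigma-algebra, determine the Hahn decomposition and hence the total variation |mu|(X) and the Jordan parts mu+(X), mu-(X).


Step 1: Every measurable set is a union of atoms (the cells / points), so a Hahn decomposition is
  obtained by grouping atoms by sign: P = union of atoms with mu > 0, N = union of the remaining atoms.
  Atoms in P (indices): 1, 2;  atoms in N (indices): 3
  Positive values: 1.93, 0.07
  Negative values: -6.22
Step 2: mu+(X) = mu(P) = sum of positive atom values = 2
Step 3: mu-(X) = -mu(N) = sum of |negative atom values| = 6.22
Step 4: |mu|(X) = mu+(X) + mu-(X) = 2 + 6.22 = 8.22


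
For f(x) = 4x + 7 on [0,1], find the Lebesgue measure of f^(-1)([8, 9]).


f^(-1)([8, 9]) = {x : 8 <= 4x + 7 <= 9}
Solving: (8 - 7)/4 <= x <= (9 - 7)/4
= [0.25, 0.5]
Intersecting with [0,1]: [0.25, 0.5]
Measure = 0.5 - 0.25 = 0.25


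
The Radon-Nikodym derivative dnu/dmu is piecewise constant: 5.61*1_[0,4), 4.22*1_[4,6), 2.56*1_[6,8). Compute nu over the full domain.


Integrate each piece of the Radon-Nikodym derivative:
Step 1: integral_0^4 5.61 dx = 5.61*(4-0) = 5.61*4 = 22.44
Step 2: integral_4^6 4.22 dx = 4.22*(6-4) = 4.22*2 = 8.44
Step 3: integral_6^8 2.56 dx = 2.56*(8-6) = 2.56*2 = 5.12
Total: 22.44 + 8.44 + 5.12 = 36


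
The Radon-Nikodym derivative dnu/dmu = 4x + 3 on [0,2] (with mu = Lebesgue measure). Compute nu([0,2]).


nu(A) = integral_A (dnu/dmu) dmu = integral_0^2 (4x + 3) dx
Step 1: Antiderivative F(x) = (4/2)x^2 + 3x
Step 2: F(2) = (4/2)*2^2 + 3*2 = 8 + 6 = 14
Step 3: F(0) = (4/2)*0^2 + 3*0 = 0.0 + 0 = 0.0
Step 4: nu([0,2]) = F(2) - F(0) = 14 - 0.0 = 14


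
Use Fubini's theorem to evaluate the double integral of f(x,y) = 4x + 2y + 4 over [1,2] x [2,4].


By Fubini, integrate in x first, then y.
Step 1: Fix y, integrate over x in [1,2]:
  integral(4x + 2y + 4, x=1..2)
  = 4*(2^2 - 1^2)/2 + (2y + 4)*(2 - 1)
  = 6 + (2y + 4)*1
  = 6 + 2y + 4
  = 10 + 2y
Step 2: Integrate over y in [2,4]:
  integral(10 + 2y, y=2..4)
  = 10*2 + 2*(4^2 - 2^2)/2
  = 20 + 12
  = 32


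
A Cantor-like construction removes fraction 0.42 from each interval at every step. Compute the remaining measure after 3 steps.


Step 1: At each step, fraction remaining = 1 - 0.42 = 0.58
Step 2: After 3 steps, measure = (0.58)^3
Step 3: Computing the power step by step:
  After step 1: 0.58
  After step 2: 0.3364
  After step 3: 0.195112
Result = 0.195112


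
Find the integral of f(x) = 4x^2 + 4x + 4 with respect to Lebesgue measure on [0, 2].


The Lebesgue integral of a Riemann-integrable function agrees with the Riemann integral.
Antiderivative F(x) = (4/3)x^3 + (4/2)x^2 + 4x
F(2) = (4/3)*2^3 + (4/2)*2^2 + 4*2
     = (4/3)*8 + (4/2)*4 + 4*2
     = 10.666667 + 8 + 8
     = 26.666667
F(0) = 0.0
Integral = F(2) - F(0) = 26.666667 - 0.0 = 26.666667


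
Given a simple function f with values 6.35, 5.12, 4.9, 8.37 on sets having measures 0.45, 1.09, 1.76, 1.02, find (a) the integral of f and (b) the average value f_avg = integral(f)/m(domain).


Step 1: Integral = sum(value_i * measure_i)
= 6.35*0.45 + 5.12*1.09 + 4.9*1.76 + 8.37*1.02
= 2.8575 + 5.5808 + 8.624 + 8.5374
= 25.5997
Step 2: Total measure of domain = 0.45 + 1.09 + 1.76 + 1.02 = 4.32
Step 3: Average value = 25.5997 / 4.32 = 5.925856


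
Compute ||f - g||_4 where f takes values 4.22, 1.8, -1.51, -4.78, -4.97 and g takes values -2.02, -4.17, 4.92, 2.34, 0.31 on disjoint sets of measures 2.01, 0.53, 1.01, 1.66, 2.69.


Step 1: Compute differences f_i - g_i:
  4.22 - -2.02 = 6.24
  1.8 - -4.17 = 5.97
  -1.51 - 4.92 = -6.43
  -4.78 - 2.34 = -7.12
  -4.97 - 0.31 = -5.28
Step 2: Compute |diff|^4 * measure for each set:
  |6.24|^4 * 2.01 = 1516.136694 * 2.01 = 3047.434754
  |5.97|^4 * 0.53 = 1270.273753 * 0.53 = 673.245089
  |-6.43|^4 * 1.01 = 1709.400756 * 1.01 = 1726.494764
  |-7.12|^4 * 1.66 = 2569.922191 * 1.66 = 4266.070838
  |-5.28|^4 * 2.69 = 777.205187 * 2.69 = 2090.681952
Step 3: Sum = 11803.927397
Step 4: ||f-g||_4 = (11803.927397)^(1/4) = 10.423333


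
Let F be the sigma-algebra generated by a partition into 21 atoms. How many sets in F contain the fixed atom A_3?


Each element of F is a union of some subset S of the 21 atoms.
The element contains A_3 iff A_3 is in S.
So we count subsets S of {A_1,...,A_21} with A_3 in S: choose freely among the other 20 atoms.
Count = 2^(21-1) = 2^20 = 1048576.


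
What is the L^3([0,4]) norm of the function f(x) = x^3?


Step 1: ||f||_3 = (integral_0^4 |x^3|^3 dx)^(1/3)
     = (integral_0^4 x^9 dx)^(1/3)
Step 2: integral_0^4 x^9 dx = [x^10/(10)] from 0 to 4 = 4^10/10
     = 1048576/10 = 104857.6
Step 3: ||f||_3 = (104857.6)^(1/3) = 47.155603


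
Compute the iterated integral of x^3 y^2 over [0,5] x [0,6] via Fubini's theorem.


By Fubini's theorem, the double integral factors as a product of single integrals:
Step 1: integral_0^5 x^3 dx = [x^4/4] from 0 to 5
     = 5^4/4 = 156.25
Step 2: integral_0^6 y^2 dy = [y^3/3] from 0 to 6
     = 6^3/3 = 72
Step 3: Double integral = 156.25 * 72 = 11250


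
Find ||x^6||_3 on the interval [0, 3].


Step 1: ||f||_3 = (integral_0^3 |x^6|^3 dx)^(1/3)
     = (integral_0^3 x^18 dx)^(1/3)
Step 2: integral_0^3 x^18 dx = [x^19/(19)] from 0 to 3 = 3^19/19
     = 1162261467/19 = 6.117166e+07
Step 3: ||f||_3 = (6.117166e+07)^(1/3) = 394.018621


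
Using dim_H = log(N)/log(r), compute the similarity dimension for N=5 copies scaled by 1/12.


For a self-similar set with N copies scaled by 1/r:
dim_H = log(N)/log(r) = log(5)/log(12)
= 1.609438/2.484907
= 0.647685


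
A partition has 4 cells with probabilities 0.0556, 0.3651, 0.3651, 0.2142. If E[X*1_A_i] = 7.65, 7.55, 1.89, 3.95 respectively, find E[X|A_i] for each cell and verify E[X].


For each cell A_i: E[X|A_i] = E[X*1_A_i] / P(A_i)
Step 1: E[X|A_1] = 7.65 / 0.0556 = 137.589928
Step 2: E[X|A_2] = 7.55 / 0.3651 = 20.679266
Step 3: E[X|A_3] = 1.89 / 0.3651 = 5.176664
Step 4: E[X|A_4] = 3.95 / 0.2142 = 18.44071
Verification: E[X] = sum E[X*1_A_i] = 7.65 + 7.55 + 1.89 + 3.95 = 21.04


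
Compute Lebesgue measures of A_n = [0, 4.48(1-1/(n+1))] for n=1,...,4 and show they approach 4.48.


By continuity of measure from below: if A_n increases to A, then m(A_n) -> m(A).
Here A = [0, 4.48], so m(A) = 4.48
Step 1: a_1 = 4.48*(1 - 1/2) = 2.24, m(A_1) = 2.24
Step 2: a_2 = 4.48*(1 - 1/3) = 2.9867, m(A_2) = 2.9867
Step 3: a_3 = 4.48*(1 - 1/4) = 3.36, m(A_3) = 3.36
Step 4: a_4 = 4.48*(1 - 1/5) = 3.584, m(A_4) = 3.584
Limit: m(A_n) -> m([0,4.48]) = 4.48


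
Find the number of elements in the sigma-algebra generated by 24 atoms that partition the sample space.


Each element of the sigma-algebra is a union of some subset of the 24 atoms.
The number of such subsets is 2^24 = 16777216.


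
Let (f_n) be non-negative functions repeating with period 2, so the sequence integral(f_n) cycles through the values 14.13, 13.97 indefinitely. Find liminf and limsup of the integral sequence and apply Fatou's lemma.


The sequence (integral(f_n)) is periodic with period 2, repeating the values 14.13, 13.97 indefinitely.
Step 1: For a periodic sequence, every tail (a_m, a_(m+1), ...) contains all 2 period values infinitely often.
Step 2: Hence inf of every tail = min of the period values = min(14.13, 13.97) = 13.97.
        liminf_n integral(f_n) = sup over m of (inf of tail from m) = 13.97.
Step 3: Similarly sup of every tail = max of the period values = 14.13.
        limsup_n integral(f_n) = 14.13.
Step 4: Fatou's lemma: integral(liminf_n f_n) <= liminf_n integral(f_n) = 13.97.
        So the integral of the pointwise liminf is at most 13.97.


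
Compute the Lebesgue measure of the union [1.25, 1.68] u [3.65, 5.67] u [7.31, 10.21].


For pairwise disjoint intervals, m(union) = sum of lengths.
= (1.68 - 1.25) + (5.67 - 3.65) + (10.21 - 7.31)
= 0.43 + 2.02 + 2.9
= 5.35


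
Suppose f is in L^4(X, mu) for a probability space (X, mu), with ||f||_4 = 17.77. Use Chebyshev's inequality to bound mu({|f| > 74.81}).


Chebyshev/Markov inequality: mu(|f| > eps) <= (||f||_p / eps)^p
Step 1: ||f||_4 / eps = 17.77 / 74.81 = 0.237535
Step 2: Raise to power p = 4:
  (0.237535)^4 = 0.003184
Step 3: Therefore mu(|f| > 74.81) <= 0.003184


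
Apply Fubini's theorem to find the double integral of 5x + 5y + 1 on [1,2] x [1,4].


By Fubini, integrate in x first, then y.
Step 1: Fix y, integrate over x in [1,2]:
  integral(5x + 5y + 1, x=1..2)
  = 5*(2^2 - 1^2)/2 + (5y + 1)*(2 - 1)
  = 7.5 + (5y + 1)*1
  = 7.5 + 5y + 1
  = 8.5 + 5y
Step 2: Integrate over y in [1,4]:
  integral(8.5 + 5y, y=1..4)
  = 8.5*3 + 5*(4^2 - 1^2)/2
  = 25.5 + 37.5
  = 63


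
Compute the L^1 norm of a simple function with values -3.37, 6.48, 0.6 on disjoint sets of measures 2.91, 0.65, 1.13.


Step 1: Compute |f_i|^1 for each value:
  |-3.37|^1 = 3.37
  |6.48|^1 = 6.48
  |0.6|^1 = 0.6
Step 2: Multiply by measures and sum:
  3.37 * 2.91 = 9.8067
  6.48 * 0.65 = 4.212
  0.6 * 1.13 = 0.678
Sum = 9.8067 + 4.212 + 0.678 = 14.6967
Step 3: Take the p-th root:
||f||_1 = (14.6967)^(1/1) = 14.6967


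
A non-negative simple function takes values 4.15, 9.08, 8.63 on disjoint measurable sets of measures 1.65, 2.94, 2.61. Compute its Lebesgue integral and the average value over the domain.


Step 1: Integral = sum(value_i * measure_i)
= 4.15*1.65 + 9.08*2.94 + 8.63*2.61
= 6.8475 + 26.6952 + 22.5243
= 56.067
Step 2: Total measure of domain = 1.65 + 2.94 + 2.61 = 7.2
Step 3: Average value = 56.067 / 7.2 = 7.787083


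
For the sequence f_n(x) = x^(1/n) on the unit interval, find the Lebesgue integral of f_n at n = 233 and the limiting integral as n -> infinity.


At n = 233: f_233(x) = x^(1/233).
Step 1: integral(x^(1/233), 0, 1) = [x^(1/233+1) / (1/233+1)] from 0 to 1
     = 1 / (1/233 + 1) = 1 / ((233+1)/233) = 233/(233+1)
     = 233/234 = 0.995726
Step 2: As n -> infinity, f_n(x) = x^(1/n) -> 1 for x in (0,1], and f_n is increasing in n.
By MCT, lim_n integral(f_n) = integral(lim_n f_n) = integral(1, 0, 1) = 1.
Step 3: Verify convergence: 233/234 = 0.995726 -> 1


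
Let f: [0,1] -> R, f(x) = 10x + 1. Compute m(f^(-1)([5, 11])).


f^(-1)([5, 11]) = {x : 5 <= 10x + 1 <= 11}
Solving: (5 - 1)/10 <= x <= (11 - 1)/10
= [0.4, 1]
Intersecting with [0,1]: [0.4, 1]
Measure = 1 - 0.4 = 0.6


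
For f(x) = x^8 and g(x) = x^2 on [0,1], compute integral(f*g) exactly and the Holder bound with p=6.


Step 1: Exact integral of f*g = integral(x^10, 0, 1) = 1/11
     = 0.090909
Step 2: Holder bound with p=6, q=1.2:
  ||f||_p = (integral x^48 dx)^(1/6) = (1/49)^(1/6) = 0.522758
  ||g||_q = (integral x^2.4 dx)^(1/1.2) = (1/3.4)^(1/1.2) = 0.360662
Step 3: Holder bound = ||f||_p * ||g||_q = 0.522758 * 0.360662 = 0.188539
Verification: 0.090909 <= 0.188539 (Holder holds)


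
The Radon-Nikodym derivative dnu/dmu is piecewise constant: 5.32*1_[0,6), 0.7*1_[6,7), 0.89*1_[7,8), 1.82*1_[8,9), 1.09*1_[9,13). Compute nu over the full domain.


Integrate each piece of the Radon-Nikodym derivative:
Step 1: integral_0^6 5.32 dx = 5.32*(6-0) = 5.32*6 = 31.92
Step 2: integral_6^7 0.7 dx = 0.7*(7-6) = 0.7*1 = 0.7
Step 3: integral_7^8 0.89 dx = 0.89*(8-7) = 0.89*1 = 0.89
Step 4: integral_8^9 1.82 dx = 1.82*(9-8) = 1.82*1 = 1.82
Step 5: integral_9^13 1.09 dx = 1.09*(13-9) = 1.09*4 = 4.36
Total: 31.92 + 0.7 + 0.89 + 1.82 + 4.36 = 39.69


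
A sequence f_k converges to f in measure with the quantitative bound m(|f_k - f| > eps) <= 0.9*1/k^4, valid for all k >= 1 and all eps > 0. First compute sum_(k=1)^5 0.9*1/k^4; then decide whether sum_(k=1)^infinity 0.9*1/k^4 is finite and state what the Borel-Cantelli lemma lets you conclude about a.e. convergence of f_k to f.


Step 1: List the terms 0.9*1/k^4 for k = 1 to 5:
  k=1: 0.9
  k=2: 0.05625
  k=3: 0.011111
  k=4: 0.003516
  k=5: 0.00144
Step 2: Partial sum = 0.9 + 0.05625 + 0.011111 + 0.003516 + 0.00144
     = 0.972317
Step 3: The full series sum_(k>=1) 0.9*1/k^4 converges (p-series with p = 4 > 1; a constant multiple of a convergent series converges).
Step 4: Fix eps > 0. Since sum_k m(|f_k - f| > eps) < infinity, the Borel-Cantelli lemma gives
        m(limsup_k {|f_k - f| > eps}) = 0, i.e. for a.e. x, |f_k(x) - f(x)| <= eps for all large k.
        Applying this with eps = 1/j for j = 1, 2, ... and intersecting the countably many full-measure sets,
        for a.e. x we get limsup_k |f_k(x) - f(x)| <= 1/j for every j, hence f_k -> f almost everywhere.
Conclusion: series converges; Borel-Cantelli yields f_k -> f a.e.


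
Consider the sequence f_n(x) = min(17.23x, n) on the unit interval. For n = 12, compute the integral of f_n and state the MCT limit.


f(x) = 17.23x on [0,1]; f_n(x) = min(17.23x, n). At n = 12:
Step 1: f(x) reaches 12 at x = 12/17.23 = 0.69646
Step 2: integral(f_12) = integral(17.23x, 0, 0.69646) + integral(12, 0.69646, 1)
       = 17.23*0.69646^2/2 + 12*(1 - 0.69646)
       = 4.178758 + 3.642484
       = 7.821242
Step 3: As n -> infinity, f_n increases to f, so by MCT integral(f_n) -> integral(f) = 17.23/2 = 8.615.
Convergence: integral(f_12) = 7.821242 -> 8.615 as n -> infinity


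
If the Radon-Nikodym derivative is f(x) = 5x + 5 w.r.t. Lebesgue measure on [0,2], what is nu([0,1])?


nu(A) = integral_A (dnu/dmu) dmu = integral_0^1 (5x + 5) dx
Step 1: Antiderivative F(x) = (5/2)x^2 + 5x
Step 2: F(1) = (5/2)*1^2 + 5*1 = 2.5 + 5 = 7.5
Step 3: F(0) = (5/2)*0^2 + 5*0 = 0.0 + 0 = 0.0
Step 4: nu([0,1]) = F(1) - F(0) = 7.5 - 0.0 = 7.5


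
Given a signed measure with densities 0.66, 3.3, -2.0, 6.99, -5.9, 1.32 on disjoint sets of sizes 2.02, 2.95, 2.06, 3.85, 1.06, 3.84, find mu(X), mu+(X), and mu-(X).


Step 1: Compute signed measure on each set:
  Set 1: 0.66 * 2.02 = 1.3332
  Set 2: 3.3 * 2.95 = 9.735
  Set 3: -2.0 * 2.06 = -4.12
  Set 4: 6.99 * 3.85 = 26.9115
  Set 5: -5.9 * 1.06 = -6.254
  Set 6: 1.32 * 3.84 = 5.0688
Step 2: Total signed measure = (1.3332) + (9.735) + (-4.12) + (26.9115) + (-6.254) + (5.0688)
     = 32.6745
Step 3: Positive part mu+(X) = sum of positive contributions = 43.0485
Step 4: Negative part mu-(X) = |sum of negative contributions| = 10.374


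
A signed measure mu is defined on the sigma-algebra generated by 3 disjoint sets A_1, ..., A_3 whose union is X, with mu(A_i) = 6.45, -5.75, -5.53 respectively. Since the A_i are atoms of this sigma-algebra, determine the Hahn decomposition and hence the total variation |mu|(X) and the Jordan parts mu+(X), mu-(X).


Step 1: Every measurable set is a union of atoms (the cells / points), so a Hahn decomposition is
  obtained by grouping atoms by sign: P = union of atoms with mu > 0, N = union of the remaining atoms.
  Atoms in P (indices): 1;  atoms in N (indices): 2, 3
  Positive values: 6.45
  Negative values: -5.75, -5.53
Step 2: mu+(X) = mu(P) = sum of positive atom values = 6.45
Step 3: mu-(X) = -mu(N) = sum of |negative atom values| = 11.28
Step 4: |mu|(X) = mu+(X) + mu-(X) = 6.45 + 11.28 = 17.73


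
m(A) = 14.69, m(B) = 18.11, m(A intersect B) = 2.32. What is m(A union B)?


By inclusion-exclusion: m(A u B) = m(A) + m(B) - m(A n B)
= 14.69 + 18.11 - 2.32
= 30.48


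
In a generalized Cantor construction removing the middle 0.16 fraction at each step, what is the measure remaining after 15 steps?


Step 1: At each step, fraction remaining = 1 - 0.16 = 0.84
Step 2: After 15 steps, measure = (0.84)^15
Result = 0.073146


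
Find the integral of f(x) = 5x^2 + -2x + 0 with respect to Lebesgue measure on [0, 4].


The Lebesgue integral of a Riemann-integrable function agrees with the Riemann integral.
Antiderivative F(x) = (5/3)x^3 + (-2/2)x^2 + 0x
F(4) = (5/3)*4^3 + (-2/2)*4^2 + 0*4
     = (5/3)*64 + (-2/2)*16 + 0*4
     = 106.666667 + -16 + 0
     = 90.666667
F(0) = 0.0
Integral = F(4) - F(0) = 90.666667 - 0.0 = 90.666667


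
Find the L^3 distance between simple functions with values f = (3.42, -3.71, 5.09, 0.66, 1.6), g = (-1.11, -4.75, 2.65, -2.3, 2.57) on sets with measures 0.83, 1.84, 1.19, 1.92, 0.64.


Step 1: Compute differences f_i - g_i:
  3.42 - -1.11 = 4.53
  -3.71 - -4.75 = 1.04
  5.09 - 2.65 = 2.44
  0.66 - -2.3 = 2.96
  1.6 - 2.57 = -0.97
Step 2: Compute |diff|^3 * measure for each set:
  |4.53|^3 * 0.83 = 92.959677 * 0.83 = 77.156532
  |1.04|^3 * 1.84 = 1.124864 * 1.84 = 2.06975
  |2.44|^3 * 1.19 = 14.526784 * 1.19 = 17.286873
  |2.96|^3 * 1.92 = 25.934336 * 1.92 = 49.793925
  |-0.97|^3 * 0.64 = 0.912673 * 0.64 = 0.584111
Step 3: Sum = 146.89119
Step 4: ||f-g||_3 = (146.89119)^(1/3) = 5.27633


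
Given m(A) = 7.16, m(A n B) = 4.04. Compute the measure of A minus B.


m(A \ B) = m(A) - m(A n B)
= 7.16 - 4.04
= 3.12


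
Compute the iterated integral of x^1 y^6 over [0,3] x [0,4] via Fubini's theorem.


By Fubini's theorem, the double integral factors as a product of single integrals:
Step 1: integral_0^3 x^1 dx = [x^2/2] from 0 to 3
     = 3^2/2 = 4.5
Step 2: integral_0^4 y^6 dy = [y^7/7] from 0 to 4
     = 4^7/7 = 2340.571429
Step 3: Double integral = 4.5 * 2340.571429 = 10532.571429


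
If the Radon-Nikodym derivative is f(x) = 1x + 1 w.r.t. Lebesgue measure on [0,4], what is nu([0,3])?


nu(A) = integral_A (dnu/dmu) dmu = integral_0^3 (1x + 1) dx
Step 1: Antiderivative F(x) = (1/2)x^2 + 1x
Step 2: F(3) = (1/2)*3^2 + 1*3 = 4.5 + 3 = 7.5
Step 3: F(0) = (1/2)*0^2 + 1*0 = 0.0 + 0 = 0.0
Step 4: nu([0,3]) = F(3) - F(0) = 7.5 - 0.0 = 7.5


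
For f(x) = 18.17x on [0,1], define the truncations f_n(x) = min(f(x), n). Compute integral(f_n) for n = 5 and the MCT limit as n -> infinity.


f(x) = 18.17x on [0,1]; f_n(x) = min(18.17x, n). At n = 5:
Step 1: f(x) reaches 5 at x = 5/18.17 = 0.275179
Step 2: integral(f_5) = integral(18.17x, 0, 0.275179) + integral(5, 0.275179, 1)
       = 18.17*0.275179^2/2 + 5*(1 - 0.275179)
       = 0.687947 + 3.624106
       = 4.312053
Step 3: As n -> infinity, f_n increases to f, so by MCT integral(f_n) -> integral(f) = 18.17/2 = 9.085.
Convergence: integral(f_5) = 4.312053 -> 9.085 as n -> infinity


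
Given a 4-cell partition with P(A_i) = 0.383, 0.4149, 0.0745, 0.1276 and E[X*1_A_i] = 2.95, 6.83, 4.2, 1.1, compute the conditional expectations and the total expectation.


For each cell A_i: E[X|A_i] = E[X*1_A_i] / P(A_i)
Step 1: E[X|A_1] = 2.95 / 0.383 = 7.70235
Step 2: E[X|A_2] = 6.83 / 0.4149 = 16.461798
Step 3: E[X|A_3] = 4.2 / 0.0745 = 56.375839
Step 4: E[X|A_4] = 1.1 / 0.1276 = 8.62069
Verification: E[X] = sum E[X*1_A_i] = 2.95 + 6.83 + 4.2 + 1.1 = 15.08


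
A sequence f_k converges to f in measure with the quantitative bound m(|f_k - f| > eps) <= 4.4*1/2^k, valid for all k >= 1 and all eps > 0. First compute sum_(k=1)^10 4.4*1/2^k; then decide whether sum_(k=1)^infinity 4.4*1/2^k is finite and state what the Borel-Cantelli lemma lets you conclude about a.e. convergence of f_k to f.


Step 1: List the terms 4.4*1/2^k for k = 1 to 10:
  k=1: 2.2
  k=2: 1.1
  k=3: 0.55
  k=4: 0.275
  k=5: 0.1375
  k=6: 0.06875
  k=7: 0.034375
  k=8: 0.017188
  k=9: 0.008594
  k=10: 0.004297
Step 2: Partial sum = 2.2 + 1.1 + 0.55 + 0.275 + 0.1375 + 0.06875 + 0.034375 + 0.017188 + 0.008594 + 0.004297
     = 4.395703
Step 3: The full series sum_(k>=1) 4.4*1/2^k converges (geometric series with ratio 1/2 < 1; a constant multiple of a convergent series converges).
Step 4: Fix eps > 0. Since sum_k m(|f_k - f| > eps) < infinity, the Borel-Cantelli lemma gives
        m(limsup_k {|f_k - f| > eps}) = 0, i.e. for a.e. x, |f_k(x) - f(x)| <= eps for all large k.
        Applying this with eps = 1/j for j = 1, 2, ... and intersecting the countably many full-measure sets,
        for a.e. x we get limsup_k |f_k(x) - f(x)| <= 1/j for every j, hence f_k -> f almost everywhere.
Conclusion: series converges; Borel-Cantelli yields f_k -> f a.e.


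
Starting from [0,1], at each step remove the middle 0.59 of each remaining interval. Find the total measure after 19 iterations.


Step 1: At each step, fraction remaining = 1 - 0.59 = 0.41
Step 2: After 19 steps, measure = (0.41)^19
Result = 4.394336e-08


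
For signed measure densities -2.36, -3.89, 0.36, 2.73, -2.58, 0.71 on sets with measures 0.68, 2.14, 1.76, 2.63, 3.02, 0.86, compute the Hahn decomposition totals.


Step 1: Compute signed measure on each set:
  Set 1: -2.36 * 0.68 = -1.6048
  Set 2: -3.89 * 2.14 = -8.3246
  Set 3: 0.36 * 1.76 = 0.6336
  Set 4: 2.73 * 2.63 = 7.1799
  Set 5: -2.58 * 3.02 = -7.7916
  Set 6: 0.71 * 0.86 = 0.6106
Step 2: Total signed measure = (-1.6048) + (-8.3246) + (0.6336) + (7.1799) + (-7.7916) + (0.6106)
     = -9.2969
Step 3: Positive part mu+(X) = sum of positive contributions = 8.4241
Step 4: Negative part mu-(X) = |sum of negative contributions| = 17.721


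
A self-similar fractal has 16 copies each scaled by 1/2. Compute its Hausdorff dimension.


For a self-similar set with N copies scaled by 1/r:
dim_H = log(N)/log(r) = log(16)/log(2)
= 2.772589/0.693147
= 4


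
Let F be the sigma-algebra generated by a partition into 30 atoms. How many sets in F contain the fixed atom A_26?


Each element of F is a union of some subset S of the 30 atoms.
The element contains A_26 iff A_26 is in S.
So we count subsets S of {A_1,...,A_30} with A_26 in S: choose freely among the other 29 atoms.
Count = 2^(30-1) = 2^29 = 536870912.


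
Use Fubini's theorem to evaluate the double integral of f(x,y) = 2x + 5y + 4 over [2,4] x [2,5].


By Fubini, integrate in x first, then y.
Step 1: Fix y, integrate over x in [2,4]:
  integral(2x + 5y + 4, x=2..4)
  = 2*(4^2 - 2^2)/2 + (5y + 4)*(4 - 2)
  = 12 + (5y + 4)*2
  = 12 + 10y + 8
  = 20 + 10y
Step 2: Integrate over y in [2,5]:
  integral(20 + 10y, y=2..5)
  = 20*3 + 10*(5^2 - 2^2)/2
  = 60 + 105
  = 165


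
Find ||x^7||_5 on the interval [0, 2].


Step 1: ||f||_5 = (integral_0^2 |x^7|^5 dx)^(1/5)
     = (integral_0^2 x^35 dx)^(1/5)
Step 2: integral_0^2 x^35 dx = [x^36/(36)] from 0 to 2 = 2^36/36
     = 68719476736/36 = 1.908874e+09
Step 3: ||f||_5 = (1.908874e+09)^(1/5) = 71.805129


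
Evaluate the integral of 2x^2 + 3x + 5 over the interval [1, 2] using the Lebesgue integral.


The Lebesgue integral of a Riemann-integrable function agrees with the Riemann integral.
Antiderivative F(x) = (2/3)x^3 + (3/2)x^2 + 5x
F(2) = (2/3)*2^3 + (3/2)*2^2 + 5*2
     = (2/3)*8 + (3/2)*4 + 5*2
     = 5.333333 + 6 + 10
     = 21.333333
F(1) = 7.166667
Integral = F(2) - F(1) = 21.333333 - 7.166667 = 14.166667


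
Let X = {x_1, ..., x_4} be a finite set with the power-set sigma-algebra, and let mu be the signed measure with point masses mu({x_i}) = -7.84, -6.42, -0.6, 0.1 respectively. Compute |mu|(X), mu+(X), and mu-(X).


Step 1: Every measurable set is a union of atoms (the cells / points), so a Hahn decomposition is
  obtained by grouping atoms by sign: P = union of atoms with mu > 0, N = union of the remaining atoms.
  Atoms in P (indices): 4;  atoms in N (indices): 1, 2, 3
  Positive values: 0.1
  Negative values: -7.84, -6.42, -0.6
Step 2: mu+(X) = mu(P) = sum of positive atom values = 0.1
Step 3: mu-(X) = -mu(N) = sum of |negative atom values| = 14.86
Step 4: |mu|(X) = mu+(X) + mu-(X) = 0.1 + 14.86 = 14.96


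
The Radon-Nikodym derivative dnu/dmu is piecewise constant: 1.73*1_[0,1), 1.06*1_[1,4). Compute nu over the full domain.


Integrate each piece of the Radon-Nikodym derivative:
Step 1: integral_0^1 1.73 dx = 1.73*(1-0) = 1.73*1 = 1.73
Step 2: integral_1^4 1.06 dx = 1.06*(4-1) = 1.06*3 = 3.18
Total: 1.73 + 3.18 = 4.91


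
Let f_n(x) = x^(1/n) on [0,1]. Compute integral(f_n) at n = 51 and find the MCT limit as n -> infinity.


At n = 51: f_51(x) = x^(1/51).
Step 1: integral(x^(1/51), 0, 1) = [x^(1/51+1) / (1/51+1)] from 0 to 1
     = 1 / (1/51 + 1) = 1 / ((51+1)/51) = 51/(51+1)
     = 51/52 = 0.980769
Step 2: As n -> infinity, f_n(x) = x^(1/n) -> 1 for x in (0,1], and f_n is increasing in n.
By MCT, lim_n integral(f_n) = integral(lim_n f_n) = integral(1, 0, 1) = 1.
Step 3: Verify convergence: 51/52 = 0.980769 -> 1


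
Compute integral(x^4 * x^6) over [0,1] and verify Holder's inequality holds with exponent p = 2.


Step 1: Exact integral of f*g = integral(x^10, 0, 1) = 1/11
     = 0.090909
Step 2: Holder bound with p=2, q=2:
  ||f||_p = (integral x^8 dx)^(1/2) = (1/9)^(1/2) = 0.333333
  ||g||_q = (integral x^12 dx)^(1/2) = (1/13)^(1/2) = 0.27735
Step 3: Holder bound = ||f||_p * ||g||_q = 0.333333 * 0.27735 = 0.09245
Verification: 0.090909 <= 0.09245 (Holder holds)


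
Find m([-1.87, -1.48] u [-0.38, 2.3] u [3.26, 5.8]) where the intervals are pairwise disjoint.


For pairwise disjoint intervals, m(union) = sum of lengths.
= (-1.48 - -1.87) + (2.3 - -0.38) + (5.8 - 3.26)
= 0.39 + 2.68 + 2.54
= 5.61


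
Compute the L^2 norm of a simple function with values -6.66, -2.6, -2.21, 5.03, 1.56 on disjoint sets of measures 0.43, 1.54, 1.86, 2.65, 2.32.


Step 1: Compute |f_i|^2 for each value:
  |-6.66|^2 = 44.3556
  |-2.6|^2 = 6.76
  |-2.21|^2 = 4.8841
  |5.03|^2 = 25.3009
  |1.56|^2 = 2.4336
Step 2: Multiply by measures and sum:
  44.3556 * 0.43 = 19.072908
  6.76 * 1.54 = 10.4104
  4.8841 * 1.86 = 9.084426
  25.3009 * 2.65 = 67.047385
  2.4336 * 2.32 = 5.645952
Sum = 19.072908 + 10.4104 + 9.084426 + 67.047385 + 5.645952 = 111.261071
Step 3: Take the p-th root:
||f||_2 = (111.261071)^(1/2) = 10.548036


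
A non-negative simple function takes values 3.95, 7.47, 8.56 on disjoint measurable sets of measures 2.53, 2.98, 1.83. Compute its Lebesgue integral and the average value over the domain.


Step 1: Integral = sum(value_i * measure_i)
= 3.95*2.53 + 7.47*2.98 + 8.56*1.83
= 9.9935 + 22.2606 + 15.6648
= 47.9189
Step 2: Total measure of domain = 2.53 + 2.98 + 1.83 = 7.34
Step 3: Average value = 47.9189 / 7.34 = 6.52846


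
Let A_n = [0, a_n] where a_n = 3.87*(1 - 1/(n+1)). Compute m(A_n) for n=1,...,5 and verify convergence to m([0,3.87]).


By continuity of measure from below: if A_n increases to A, then m(A_n) -> m(A).
Here A = [0, 3.87], so m(A) = 3.87
Step 1: a_1 = 3.87*(1 - 1/2) = 1.935, m(A_1) = 1.935
Step 2: a_2 = 3.87*(1 - 1/3) = 2.58, m(A_2) = 2.58
Step 3: a_3 = 3.87*(1 - 1/4) = 2.9025, m(A_3) = 2.9025
Step 4: a_4 = 3.87*(1 - 1/5) = 3.096, m(A_4) = 3.096
Step 5: a_5 = 3.87*(1 - 1/6) = 3.225, m(A_5) = 3.225
Limit: m(A_n) -> m([0,3.87]) = 3.87
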